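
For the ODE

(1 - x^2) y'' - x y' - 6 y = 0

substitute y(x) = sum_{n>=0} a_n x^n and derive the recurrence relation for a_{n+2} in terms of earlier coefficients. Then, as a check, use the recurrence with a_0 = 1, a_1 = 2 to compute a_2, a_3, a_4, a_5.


Substitute y = sum_n a_n x^n.
(1 - 1 x^2) y'' contributes (n+2)(n+1) a_{n+2} - n(n-1) a_n at x^n.
-x y'(x) contributes -n a_n at x^n.
-6 y(x) contributes -6 a_n at x^n.
Matching x^n: (n+2)(n+1) a_{n+2} + (-n(n-1) - n - 6) a_n = 0.
Thus a_{n+2} = (n(n-1) + n + 6) / ((n+1)(n+2)) * a_n.

Check with a_0 = 1, a_1 = 2 (apply the recurrence for n = 0, 1, 2, 3): a_0 = 1, a_1 = 2, a_2 = 3, a_3 = 7/3, a_4 = 5/2, a_5 = 7/4.

a_(n+2) = (n(n-1) + n + 6) / ((n+1)(n+2)) * a_n; check: a_0 = 1, a_1 = 2, a_2 = 3, a_3 = 7/3, a_4 = 5/2, a_5 = 7/4


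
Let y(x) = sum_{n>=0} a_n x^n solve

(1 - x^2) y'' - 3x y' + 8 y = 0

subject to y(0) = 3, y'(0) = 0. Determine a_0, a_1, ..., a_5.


Ansatz: y(x) = sum_{n>=0} a_n x^n, so y'(x) = sum_{n>=1} n a_n x^(n-1) and y''(x) = sum_{n>=2} n(n-1) a_n x^(n-2).
Substitute into P(x) y'' + Q(x) y' + R(x) y = 0 with P(x) = 1 - x^2, Q(x) = -3x, R(x) = 8, and match powers of x.
Initial conditions: a_0 = 3, a_1 = 0.
Setting the coefficient of each power of x to zero and solving order by order (substituting the coefficients already found):
  x^0: 2 a_2 + 8 a_0 = 0  ->  2 a_2 = -8 a_0 = -24  ->  a_2 = -12
  x^1: 6 a_3 + 5 a_1 = 0  ->  6 a_3 = -5 a_1 = 0  ->  a_3 = 0
  x^2: 12 a_4 = 0  ->  a_4 = 0
  x^3: 20 a_5 - 7 a_3 = 0  ->  20 a_5 = 7 a_3 = 0  ->  a_5 = 0
Truncated series: y(x) = 3 - 12 x^2 + O(x^6).

a_0 = 3; a_1 = 0; a_2 = -12; a_3 = 0; a_4 = 0; a_5 = 0


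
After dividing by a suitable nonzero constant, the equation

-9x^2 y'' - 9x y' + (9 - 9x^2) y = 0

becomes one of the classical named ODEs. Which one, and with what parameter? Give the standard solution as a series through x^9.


All three coefficients share the factor -9; dividing through by -9 gives  x^2 y'' + x y' + (x^2 - 1) y = 0.
This matches the Bessel equation x^2 y'' + x y' + (x^2 - nu^2) y = 0 with nu^2 = 1, so nu = 1; the solution bounded at x = 0 is J_1(x).
Frobenius at x = 0: indicial roots ±nu; for r = nu the recurrence k(k + 2nu) c_k = -c_{k-2} gives the standard series J_nu(x) = sum_{k>=0} (-1)^k / (k! (k+nu)!) (x/2)^(2k+nu). Evaluate the first 5 terms:
  k = 0: (-1)^0 / (0! * 1! * 2^1) x^1 = 1/(1*1*2) x^1 = (1/2) x^1
  k = 1: (-1)^1 / (1! * 2! * 2^3) x^3 = -1/(1*2*8) x^3 = (-1/16) x^3
  k = 2: (-1)^2 / (2! * 3! * 2^5) x^5 = 1/(2*6*32) x^5 = (1/384) x^5
  k = 3: (-1)^3 / (3! * 4! * 2^7) x^7 = -1/(6*24*128) x^7 = (-1/18432) x^7
  k = 4: (-1)^4 / (4! * 5! * 2^9) x^9 = 1/(24*120*512) x^9 = (1/1474560) x^9
Hence J_1(x) = x^9/1474560 - x^7/18432 + x^5/384 - x^3/16 + x/2 + ....

J_1(x); series = x^9/1474560 - x^7/18432 + x^5/384 - x^3/16 + x/2


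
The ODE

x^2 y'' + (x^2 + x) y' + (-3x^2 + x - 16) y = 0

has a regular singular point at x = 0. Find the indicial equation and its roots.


Divide by x^2 to reach normal form y'' + P_1(x) y' + P_2(x) y = 0 with P_1(x) = 1 + 1/x and P_2(x) = -3 + 1/x - 16/x^2.
x = 0 is a singular point because the y'-coefficient 1 + 1/x has a pole at x = 0 and the y-coefficient -3 + 1/x - 16/x^2 has a pole at x = 0.
It is a regular singular point because x P_1(x) = p(x) = x + 1 and x^2 P_2(x) = q(x) = -3x^2 + x - 16 are polynomials, hence analytic at x = 0.
p(0) = 1,  q(0) = -16.
Indicial equation: r(r-1) + p(0) r + q(0) = 0, i.e. r^2 + (p(0) - 1) r + q(0) = 0, i.e. r^2 - 16 = 0.
Discriminant: (0)^2 - 4(-16) = 64, so r = (0 ± 8)/2.
Solving: r_1 = 4, r_2 = -4.

indicial: r^2 - 16 = 0; roots r_1 = 4, r_2 = -4


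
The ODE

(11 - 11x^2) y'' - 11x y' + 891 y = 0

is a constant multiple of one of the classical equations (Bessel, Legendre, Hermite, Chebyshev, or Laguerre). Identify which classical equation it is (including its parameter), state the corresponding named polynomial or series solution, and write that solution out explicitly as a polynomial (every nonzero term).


All three coefficients share the factor 11; dividing through by 11 gives  (1 - x^2) y'' - x y' + 81 y = 0.
This matches the Chebyshev equation (1 - x^2) y'' - x y' + n^2 y = 0 (note the -x y' term, not -2x y') with n^2 = 81, so n = 9; the polynomial solution is T_9(x).
With y = sum_k a_k x^k, matching x^k gives (k+2)(k+1) a_{k+2} = (k^2 - n^2) a_k = (k - 9)(k + 9) a_k. The right side vanishes at k = 9, so the series with the parity of 9 terminates at degree 9.
Standard normalization: leading coefficient of T_n is 2^(n-1), so a_9 = 2^8 = 256. Work downward with a_k = (k+1)(k+2) a_{k+2} / ((k - 9)(k + 9)):
  a_7 = (8)(9)(256) / ((7 - 9)(7 + 9)) = 18432/(-32) = -576
  a_5 = (6)(7)(-576) / ((5 - 9)(5 + 9)) = -24192/(-56) = 432
  a_3 = (4)(5)(432) / ((3 - 9)(3 + 9)) = 8640/(-72) = -120
  a_1 = (2)(3)(-120) / ((1 - 9)(1 + 9)) = -720/(-80) = 9
Hence T_9(x) = 256 x^9 - 576 x^7 + 432 x^5 - 120 x^3 + 9 x.

T_9(x); series = 256 x^9 - 576 x^7 + 432 x^5 - 120 x^3 + 9 x


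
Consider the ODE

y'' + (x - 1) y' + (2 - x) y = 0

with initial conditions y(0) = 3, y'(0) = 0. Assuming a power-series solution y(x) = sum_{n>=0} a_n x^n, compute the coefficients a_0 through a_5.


Ansatz: y(x) = sum_{n>=0} a_n x^n, so y'(x) = sum_{n>=1} n a_n x^(n-1) and y''(x) = sum_{n>=2} n(n-1) a_n x^(n-2).
Substitute into P(x) y'' + Q(x) y' + R(x) y = 0 with P(x) = 1, Q(x) = x - 1, R(x) = 2 - x, and match powers of x.
Initial conditions: a_0 = 3, a_1 = 0.
Setting the coefficient of each power of x to zero and solving order by order (substituting the coefficients already found):
  x^0: 2 a_2 - a_1 + 2 a_0 = 0  ->  2 a_2 = a_1 - 2 a_0 = -6  ->  a_2 = -3
  x^1: 6 a_3 - 2 a_2 + 3 a_1 - a_0 = 0  ->  6 a_3 = 2 a_2 - 3 a_1 + a_0 = -3  ->  a_3 = -1/2
  x^2: 12 a_4 - 3 a_3 + 4 a_2 - a_1 = 0  ->  12 a_4 = 3 a_3 - 4 a_2 + a_1 = 21/2  ->  a_4 = 7/8
  x^3: 20 a_5 - 4 a_4 + 5 a_3 - a_2 = 0  ->  20 a_5 = 4 a_4 - 5 a_3 + a_2 = 3  ->  a_5 = 3/20
Truncated series: y(x) = 3 - 3 x^2 - (1/2) x^3 + (7/8) x^4 + (3/20) x^5 + O(x^6).

a_0 = 3; a_1 = 0; a_2 = -3; a_3 = -1/2; a_4 = 7/8; a_5 = 3/20


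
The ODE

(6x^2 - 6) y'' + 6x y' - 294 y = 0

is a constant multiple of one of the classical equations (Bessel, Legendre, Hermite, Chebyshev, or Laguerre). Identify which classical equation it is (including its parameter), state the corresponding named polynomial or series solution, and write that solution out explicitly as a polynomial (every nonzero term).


All three coefficients share the factor -6; dividing through by -6 gives  (1 - x^2) y'' - x y' + 49 y = 0.
This matches the Chebyshev equation (1 - x^2) y'' - x y' + n^2 y = 0 (note the -x y' term, not -2x y') with n^2 = 49, so n = 7; the polynomial solution is T_7(x).
With y = sum_k a_k x^k, matching x^k gives (k+2)(k+1) a_{k+2} = (k^2 - n^2) a_k = (k - 7)(k + 7) a_k. The right side vanishes at k = 7, so the series with the parity of 7 terminates at degree 7.
Standard normalization: leading coefficient of T_n is 2^(n-1), so a_7 = 2^6 = 64. Work downward with a_k = (k+1)(k+2) a_{k+2} / ((k - 7)(k + 7)):
  a_5 = (6)(7)(64) / ((5 - 7)(5 + 7)) = 2688/(-24) = -112
  a_3 = (4)(5)(-112) / ((3 - 7)(3 + 7)) = -2240/(-40) = 56
  a_1 = (2)(3)(56) / ((1 - 7)(1 + 7)) = 336/(-48) = -7
Hence T_7(x) = 64 x^7 - 112 x^5 + 56 x^3 - 7 x.

T_7(x); series = 64 x^7 - 112 x^5 + 56 x^3 - 7 x


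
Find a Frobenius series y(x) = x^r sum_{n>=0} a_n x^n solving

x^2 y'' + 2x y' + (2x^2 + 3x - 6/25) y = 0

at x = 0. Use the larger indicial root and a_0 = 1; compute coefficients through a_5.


Write in Frobenius form y'' + (p(x)/x) y' + (q(x)/x^2) y = 0:
  p(x) = 2,  q(x) = 2x^2 + 3x - 6/25.
Indicial equation: r(r-1) + (2) r + (-6/25) = 0 -> roots r_1 = 1/5, r_2 = -6/5.
Take r = r_1 = 1/5. Let y(x) = x^r sum_{n>=0} a_n x^n with a_0 = 1.
Substitute y = x^r sum a_n x^n and match x^{r+n}. The recurrence is
  D(n) a_n + 3 a_{n-1} + 2 a_{n-2} = 0,  where D(n) = (r+n)(r+n-1) + (2)(r+n) + (-6/25).
  a_n = [-3 a_{n-1} - 2 a_{n-2}] / D(n).
Since the indicial polynomial factors as (r - r_1)(r - r_2), D(n) = (r_1 + n - r_1)(r_1 + n - r_2) = n(n + 7/5).
Evaluating step by step (a_0 = 1):
  n = 1: D(1) = 1(1 + 7/5) = 12/5; numerator = -3(1) = -3; a_1 = (-3)/(12/5) = -5/4
  n = 2: D(2) = 2(2 + 7/5) = 34/5; numerator = -3(-5/4) - 2(1) = 7/4; a_2 = (7/4)/(34/5) = 35/136
  n = 3: D(3) = 3(3 + 7/5) = 66/5; numerator = -3(35/136) - 2(-5/4) = 235/136; a_3 = (235/136)/(66/5) = 1175/8976
  n = 4: D(4) = 4(4 + 7/5) = 108/5; numerator = -3(1175/8976) - 2(35/136) = -2715/2992; a_4 = (-2715/2992)/(108/5) = -4525/107712
  n = 5: D(5) = 5(5 + 7/5) = 32; numerator = -3(-4525/107712) - 2(1175/8976) = -1625/11968; a_5 = (-1625/11968)/(32) = -1625/382976

r = 1/5; a_0 = 1; a_1 = -5/4; a_2 = 35/136; a_3 = 1175/8976; a_4 = -4525/107712; a_5 = -1625/382976


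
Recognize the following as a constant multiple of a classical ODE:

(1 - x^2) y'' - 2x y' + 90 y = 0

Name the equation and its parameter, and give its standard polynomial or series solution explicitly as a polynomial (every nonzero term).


The equation is already in a standard form:  (1 - x^2) y'' - 2x y' + 90 y = 0.
This matches the Legendre equation (1 - x^2) y'' - 2x y' + n(n+1) y = 0 (note the -2x y' term) with n(n+1) = 90, so n = 9; the polynomial solution is P_9(x).
With y = sum_k a_k x^k, matching x^k gives (k+2)(k+1) a_{k+2} = [k(k+1) - n(n+1)] a_k = (k - 9)(k + 10) a_k. The right side vanishes at k = 9, so the series with the parity of 9 terminates at degree 9.
Standard normalization (P_n(1) = 1): leading coefficient (2n)!/(2^n (n!)^2) = 6402373705728000/(512*131681894400) = 12155/128, so a_9 = 12155/128. Work downward with a_k = (k+1)(k+2) a_{k+2} / ((k - 9)(k + 10)):
  a_7 = (8)(9)(12155/128) / ((7 - 9)(7 + 10)) = (109395/16)/(-34) = -6435/32
  a_5 = (6)(7)(-6435/32) / ((5 - 9)(5 + 10)) = (-135135/16)/(-60) = 9009/64
  a_3 = (4)(5)(9009/64) / ((3 - 9)(3 + 10)) = (45045/16)/(-78) = -1155/32
  a_1 = (2)(3)(-1155/32) / ((1 - 9)(1 + 10)) = (-3465/16)/(-88) = 315/128
Hence P_9(x) = 12155 x^9/128 - 6435 x^7/32 + 9009 x^5/64 - 1155 x^3/32 + 315 x/128.

P_9(x); series = 12155 x^9/128 - 6435 x^7/32 + 9009 x^5/64 - 1155 x^3/32 + 315 x/128


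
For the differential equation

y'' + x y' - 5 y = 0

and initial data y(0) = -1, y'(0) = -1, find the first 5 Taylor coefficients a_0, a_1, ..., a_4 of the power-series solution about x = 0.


Ansatz: y(x) = sum_{n>=0} a_n x^n, so y'(x) = sum_{n>=1} n a_n x^(n-1) and y''(x) = sum_{n>=2} n(n-1) a_n x^(n-2).
Substitute into P(x) y'' + Q(x) y' + R(x) y = 0 with P(x) = 1, Q(x) = x, R(x) = -5, and match powers of x.
Initial conditions: a_0 = -1, a_1 = -1.
Setting the coefficient of each power of x to zero and solving order by order (substituting the coefficients already found):
  x^0: 2 a_2 - 5 a_0 = 0  ->  2 a_2 = 5 a_0 = -5  ->  a_2 = -5/2
  x^1: 6 a_3 - 4 a_1 = 0  ->  6 a_3 = 4 a_1 = -4  ->  a_3 = -2/3
  x^2: 12 a_4 - 3 a_2 = 0  ->  12 a_4 = 3 a_2 = -15/2  ->  a_4 = -5/8
Truncated series: y(x) = -1 - x - (5/2) x^2 - (2/3) x^3 - (5/8) x^4 + O(x^5).

a_0 = -1; a_1 = -1; a_2 = -5/2; a_3 = -2/3; a_4 = -5/8


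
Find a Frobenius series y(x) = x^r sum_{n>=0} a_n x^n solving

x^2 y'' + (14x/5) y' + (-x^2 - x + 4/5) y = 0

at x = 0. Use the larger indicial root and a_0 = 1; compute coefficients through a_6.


Write in Frobenius form y'' + (p(x)/x) y' + (q(x)/x^2) y = 0:
  p(x) = 14/5,  q(x) = -x^2 - x + 4/5.
Indicial equation: r(r-1) + (14/5) r + (4/5) = 0 -> roots r_1 = -4/5, r_2 = -1.
Take r = r_1 = -4/5. Let y(x) = x^r sum_{n>=0} a_n x^n with a_0 = 1.
Substitute y = x^r sum a_n x^n and match x^{r+n}. The recurrence is
  D(n) a_n - 1 a_{n-1} - 1 a_{n-2} = 0,  where D(n) = (r+n)(r+n-1) + (14/5)(r+n) + (4/5).
  a_n = [1 a_{n-1} + 1 a_{n-2}] / D(n).
Since the indicial polynomial factors as (r - r_1)(r - r_2), D(n) = (r_1 + n - r_1)(r_1 + n - r_2) = n(n + 1/5).
Evaluating step by step (a_0 = 1):
  n = 1: D(1) = 1(1 + 1/5) = 6/5; numerator = 1(1) = 1; a_1 = (1)/(6/5) = 5/6
  n = 2: D(2) = 2(2 + 1/5) = 22/5; numerator = 1(5/6) + 1(1) = 11/6; a_2 = (11/6)/(22/5) = 5/12
  n = 3: D(3) = 3(3 + 1/5) = 48/5; numerator = 1(5/12) + 1(5/6) = 5/4; a_3 = (5/4)/(48/5) = 25/192
  n = 4: D(4) = 4(4 + 1/5) = 84/5; numerator = 1(25/192) + 1(5/12) = 35/64; a_4 = (35/64)/(84/5) = 25/768
  n = 5: D(5) = 5(5 + 1/5) = 26; numerator = 1(25/768) + 1(25/192) = 125/768; a_5 = (125/768)/(26) = 125/19968
  n = 6: D(6) = 6(6 + 1/5) = 186/5; numerator = 1(125/19968) + 1(25/768) = 775/19968; a_6 = (775/19968)/(186/5) = 125/119808

r = -4/5; a_0 = 1; a_1 = 5/6; a_2 = 5/12; a_3 = 25/192; a_4 = 25/768; a_5 = 125/19968; a_6 = 125/119808


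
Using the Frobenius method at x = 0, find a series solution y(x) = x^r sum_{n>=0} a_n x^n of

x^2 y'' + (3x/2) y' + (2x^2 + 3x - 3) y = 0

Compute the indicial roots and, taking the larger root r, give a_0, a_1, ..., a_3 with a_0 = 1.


Write in Frobenius form y'' + (p(x)/x) y' + (q(x)/x^2) y = 0:
  p(x) = 3/2,  q(x) = 2x^2 + 3x - 3.
Indicial equation: r(r-1) + (3/2) r + (-3) = 0 -> roots r_1 = 3/2, r_2 = -2.
Take r = r_1 = 3/2. Let y(x) = x^r sum_{n>=0} a_n x^n with a_0 = 1.
Substitute y = x^r sum a_n x^n and match x^{r+n}. The recurrence is
  D(n) a_n + 3 a_{n-1} + 2 a_{n-2} = 0,  where D(n) = (r+n)(r+n-1) + (3/2)(r+n) + (-3).
  a_n = [-3 a_{n-1} - 2 a_{n-2}] / D(n).
Since the indicial polynomial factors as (r - r_1)(r - r_2), D(n) = (r_1 + n - r_1)(r_1 + n - r_2) = n(n + 7/2).
Evaluating step by step (a_0 = 1):
  n = 1: D(1) = 1(1 + 7/2) = 9/2; numerator = -3(1) = -3; a_1 = (-3)/(9/2) = -2/3
  n = 2: D(2) = 2(2 + 7/2) = 11; numerator = -3(-2/3) - 2(1) = 0; a_2 = (0)/(11) = 0
  n = 3: D(3) = 3(3 + 7/2) = 39/2; numerator = -3(0) - 2(-2/3) = 4/3; a_3 = (4/3)/(39/2) = 8/117

r = 3/2; a_0 = 1; a_1 = -2/3; a_2 = 0; a_3 = 8/117


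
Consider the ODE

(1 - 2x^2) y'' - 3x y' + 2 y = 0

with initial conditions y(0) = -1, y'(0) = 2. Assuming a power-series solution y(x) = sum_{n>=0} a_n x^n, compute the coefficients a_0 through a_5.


Ansatz: y(x) = sum_{n>=0} a_n x^n, so y'(x) = sum_{n>=1} n a_n x^(n-1) and y''(x) = sum_{n>=2} n(n-1) a_n x^(n-2).
Substitute into P(x) y'' + Q(x) y' + R(x) y = 0 with P(x) = 1 - 2x^2, Q(x) = -3x, R(x) = 2, and match powers of x.
Initial conditions: a_0 = -1, a_1 = 2.
Setting the coefficient of each power of x to zero and solving order by order (substituting the coefficients already found):
  x^0: 2 a_2 + 2 a_0 = 0  ->  2 a_2 = -2 a_0 = 2  ->  a_2 = 1
  x^1: 6 a_3 - a_1 = 0  ->  6 a_3 = a_1 = 2  ->  a_3 = 1/3
  x^2: 12 a_4 - 8 a_2 = 0  ->  12 a_4 = 8 a_2 = 8  ->  a_4 = 2/3
  x^3: 20 a_5 - 19 a_3 = 0  ->  20 a_5 = 19 a_3 = 19/3  ->  a_5 = 19/60
Truncated series: y(x) = -1 + 2 x + x^2 + (1/3) x^3 + (2/3) x^4 + (19/60) x^5 + O(x^6).

a_0 = -1; a_1 = 2; a_2 = 1; a_3 = 1/3; a_4 = 2/3; a_5 = 19/60


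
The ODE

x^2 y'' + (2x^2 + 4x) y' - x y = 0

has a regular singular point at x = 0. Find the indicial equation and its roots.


Divide by x^2 to reach normal form y'' + P_1(x) y' + P_2(x) y = 0 with P_1(x) = 2 + 4/x and P_2(x) = -1/x.
x = 0 is a singular point because the y'-coefficient 2 + 4/x has a pole at x = 0 and the y-coefficient -1/x has a pole at x = 0.
It is a regular singular point because x P_1(x) = p(x) = 2x + 4 and x^2 P_2(x) = q(x) = -x are polynomials, hence analytic at x = 0.
p(0) = 4,  q(0) = 0.
Indicial equation: r(r-1) + p(0) r + q(0) = 0, i.e. r^2 + (p(0) - 1) r + q(0) = 0, i.e. r^2 + 3 r = 0.
Discriminant: (3)^2 - 4(0) = 9, so r = (-3 ± 3)/2.
Solving: r_1 = 0, r_2 = -3.

indicial: r^2 + 3 r = 0; roots r_1 = 0, r_2 = -3


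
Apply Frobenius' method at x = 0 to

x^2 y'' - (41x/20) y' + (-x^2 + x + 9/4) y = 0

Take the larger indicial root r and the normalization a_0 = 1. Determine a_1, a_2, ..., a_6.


Write in Frobenius form y'' + (p(x)/x) y' + (q(x)/x^2) y = 0:
  p(x) = -41/20,  q(x) = -x^2 + x + 9/4.
Indicial equation: r(r-1) + (-41/20) r + (9/4) = 0 -> roots r_1 = 9/5, r_2 = 5/4.
Take r = r_1 = 9/5. Let y(x) = x^r sum_{n>=0} a_n x^n with a_0 = 1.
Substitute y = x^r sum a_n x^n and match x^{r+n}. The recurrence is
  D(n) a_n + 1 a_{n-1} - 1 a_{n-2} = 0,  where D(n) = (r+n)(r+n-1) + (-41/20)(r+n) + (9/4).
  a_n = [-1 a_{n-1} + 1 a_{n-2}] / D(n).
Since the indicial polynomial factors as (r - r_1)(r - r_2), D(n) = (r_1 + n - r_1)(r_1 + n - r_2) = n(n + 11/20).
Evaluating step by step (a_0 = 1):
  n = 1: D(1) = 1(1 + 11/20) = 31/20; numerator = -1(1) = -1; a_1 = (-1)/(31/20) = -20/31
  n = 2: D(2) = 2(2 + 11/20) = 51/10; numerator = -1(-20/31) + 1(1) = 51/31; a_2 = (51/31)/(51/10) = 10/31
  n = 3: D(3) = 3(3 + 11/20) = 213/20; numerator = -1(10/31) + 1(-20/31) = -30/31; a_3 = (-30/31)/(213/20) = -200/2201
  n = 4: D(4) = 4(4 + 11/20) = 91/5; numerator = -1(-200/2201) + 1(10/31) = 910/2201; a_4 = (910/2201)/(91/5) = 50/2201
  n = 5: D(5) = 5(5 + 11/20) = 111/4; numerator = -1(50/2201) + 1(-200/2201) = -250/2201; a_5 = (-250/2201)/(111/4) = -1000/244311
  n = 6: D(6) = 6(6 + 11/20) = 393/10; numerator = -1(-1000/244311) + 1(50/2201) = 6550/244311; a_6 = (6550/244311)/(393/10) = 500/732933

r = 9/5; a_0 = 1; a_1 = -20/31; a_2 = 10/31; a_3 = -200/2201; a_4 = 50/2201; a_5 = -1000/244311; a_6 = 500/732933


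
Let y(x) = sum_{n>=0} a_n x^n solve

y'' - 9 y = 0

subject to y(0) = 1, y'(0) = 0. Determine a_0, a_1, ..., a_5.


Ansatz: y(x) = sum_{n>=0} a_n x^n, so y'(x) = sum_{n>=1} n a_n x^(n-1) and y''(x) = sum_{n>=2} n(n-1) a_n x^(n-2).
Substitute into P(x) y'' + Q(x) y' + R(x) y = 0 with P(x) = 1, Q(x) = 0, R(x) = -9, and match powers of x.
Initial conditions: a_0 = 1, a_1 = 0.
Setting the coefficient of each power of x to zero and solving order by order (substituting the coefficients already found):
  x^0: 2 a_2 - 9 a_0 = 0  ->  2 a_2 = 9 a_0 = 9  ->  a_2 = 9/2
  x^1: 6 a_3 - 9 a_1 = 0  ->  6 a_3 = 9 a_1 = 0  ->  a_3 = 0
  x^2: 12 a_4 - 9 a_2 = 0  ->  12 a_4 = 9 a_2 = 81/2  ->  a_4 = 27/8
  x^3: 20 a_5 - 9 a_3 = 0  ->  20 a_5 = 9 a_3 = 0  ->  a_5 = 0
Truncated series: y(x) = 1 + (9/2) x^2 + (27/8) x^4 + O(x^6).

a_0 = 1; a_1 = 0; a_2 = 9/2; a_3 = 0; a_4 = 27/8; a_5 = 0


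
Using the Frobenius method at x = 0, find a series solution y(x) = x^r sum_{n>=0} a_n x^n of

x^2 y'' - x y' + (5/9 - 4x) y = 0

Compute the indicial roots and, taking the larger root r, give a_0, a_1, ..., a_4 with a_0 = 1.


Write in Frobenius form y'' + (p(x)/x) y' + (q(x)/x^2) y = 0:
  p(x) = -1,  q(x) = 5/9 - 4x.
Indicial equation: r(r-1) + (-1) r + (5/9) = 0 -> roots r_1 = 5/3, r_2 = 1/3.
Take r = r_1 = 5/3. Let y(x) = x^r sum_{n>=0} a_n x^n with a_0 = 1.
Substitute y = x^r sum a_n x^n and match x^{r+n}. The recurrence is
  D(n) a_n - 4 a_{n-1} = 0,  where D(n) = (r+n)(r+n-1) + (-1)(r+n) + (5/9).
  a_n = 4 / D(n) * a_{n-1}.
Since the indicial polynomial factors as (r - r_1)(r - r_2), D(n) = (r_1 + n - r_1)(r_1 + n - r_2) = n(n + 4/3).
Evaluating step by step (a_0 = 1):
  n = 1: D(1) = 1(1 + 4/3) = 7/3; numerator = 4(1) = 4; a_1 = (4)/(7/3) = 12/7
  n = 2: D(2) = 2(2 + 4/3) = 20/3; numerator = 4(12/7) = 48/7; a_2 = (48/7)/(20/3) = 36/35
  n = 3: D(3) = 3(3 + 4/3) = 13; numerator = 4(36/35) = 144/35; a_3 = (144/35)/(13) = 144/455
  n = 4: D(4) = 4(4 + 4/3) = 64/3; numerator = 4(144/455) = 576/455; a_4 = (576/455)/(64/3) = 27/455

r = 5/3; a_0 = 1; a_1 = 12/7; a_2 = 36/35; a_3 = 144/455; a_4 = 27/455


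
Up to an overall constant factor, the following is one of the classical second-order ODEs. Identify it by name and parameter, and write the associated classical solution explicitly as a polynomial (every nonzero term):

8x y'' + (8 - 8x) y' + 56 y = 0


All three coefficients share the factor 8; dividing through by 8 gives  x y'' + (1 - x) y' + 7 y = 0.
This matches the Laguerre equation x y'' + (1 - x) y' + n y = 0 with n = 7; the polynomial solution is L_7(x).
With y = sum_k a_k x^k, matching x^k gives (k+1)k a_{k+1} + (k+1) a_{k+1} - k a_k + n a_k = 0, i.e. (k+1)^2 a_{k+1} = (k - n) a_k = (k - 7) a_k. The right side vanishes at k = 7, so the series terminates at degree 7.
Standard normalization L_n(0) = 1 gives a_0 = 1. Work upward with a_{k+1} = (k - 7) a_k / (k+1)^2:
  a_1 = (0 - 7)(1) / 1^2 = -7/1 = -7
  a_2 = (1 - 7)(-7) / 2^2 = 42/4 = 21/2
  a_3 = (2 - 7)(21/2) / 3^2 = (-105/2)/9 = -35/6
  a_4 = (3 - 7)(-35/6) / 4^2 = (70/3)/16 = 35/24
  a_5 = (4 - 7)(35/24) / 5^2 = (-35/8)/25 = -7/40
  a_6 = (5 - 7)(-7/40) / 6^2 = (7/20)/36 = 7/720
  a_7 = (6 - 7)(7/720) / 7^2 = (-7/720)/49 = -1/5040
Hence L_7(x) = -x^7/5040 + 7 x^6/720 - 7 x^5/40 + 35 x^4/24 - 35 x^3/6 + 21 x^2/2 - 7 x + 1.

L_7(x); series = -x^7/5040 + 7 x^6/720 - 7 x^5/40 + 35 x^4/24 - 35 x^3/6 + 21 x^2/2 - 7 x + 1


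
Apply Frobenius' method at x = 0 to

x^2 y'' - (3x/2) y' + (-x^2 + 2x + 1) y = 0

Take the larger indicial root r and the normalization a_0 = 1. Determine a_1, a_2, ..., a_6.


Write in Frobenius form y'' + (p(x)/x) y' + (q(x)/x^2) y = 0:
  p(x) = -3/2,  q(x) = -x^2 + 2x + 1.
Indicial equation: r(r-1) + (-3/2) r + (1) = 0 -> roots r_1 = 2, r_2 = 1/2.
Take r = r_1 = 2. Let y(x) = x^r sum_{n>=0} a_n x^n with a_0 = 1.
Substitute y = x^r sum a_n x^n and match x^{r+n}. The recurrence is
  D(n) a_n + 2 a_{n-1} - 1 a_{n-2} = 0,  where D(n) = (r+n)(r+n-1) + (-3/2)(r+n) + (1).
  a_n = [-2 a_{n-1} + 1 a_{n-2}] / D(n).
Since the indicial polynomial factors as (r - r_1)(r - r_2), D(n) = (r_1 + n - r_1)(r_1 + n - r_2) = n(n + 3/2).
Evaluating step by step (a_0 = 1):
  n = 1: D(1) = 1(1 + 3/2) = 5/2; numerator = -2(1) = -2; a_1 = (-2)/(5/2) = -4/5
  n = 2: D(2) = 2(2 + 3/2) = 7; numerator = -2(-4/5) + 1(1) = 13/5; a_2 = (13/5)/(7) = 13/35
  n = 3: D(3) = 3(3 + 3/2) = 27/2; numerator = -2(13/35) + 1(-4/5) = -54/35; a_3 = (-54/35)/(27/2) = -4/35
  n = 4: D(4) = 4(4 + 3/2) = 22; numerator = -2(-4/35) + 1(13/35) = 3/5; a_4 = (3/5)/(22) = 3/110
  n = 5: D(5) = 5(5 + 3/2) = 65/2; numerator = -2(3/110) + 1(-4/35) = -13/77; a_5 = (-13/77)/(65/2) = -2/385
  n = 6: D(6) = 6(6 + 3/2) = 45; numerator = -2(-2/385) + 1(3/110) = 29/770; a_6 = (29/770)/(45) = 29/34650

r = 2; a_0 = 1; a_1 = -4/5; a_2 = 13/35; a_3 = -4/35; a_4 = 3/110; a_5 = -2/385; a_6 = 29/34650


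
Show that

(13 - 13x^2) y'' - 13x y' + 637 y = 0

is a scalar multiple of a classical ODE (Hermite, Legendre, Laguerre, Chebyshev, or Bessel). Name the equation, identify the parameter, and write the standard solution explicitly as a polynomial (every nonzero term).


All three coefficients share the factor 13; dividing through by 13 gives  (1 - x^2) y'' - x y' + 49 y = 0.
This matches the Chebyshev equation (1 - x^2) y'' - x y' + n^2 y = 0 (note the -x y' term, not -2x y') with n^2 = 49, so n = 7; the polynomial solution is T_7(x).
With y = sum_k a_k x^k, matching x^k gives (k+2)(k+1) a_{k+2} = (k^2 - n^2) a_k = (k - 7)(k + 7) a_k. The right side vanishes at k = 7, so the series with the parity of 7 terminates at degree 7.
Standard normalization: leading coefficient of T_n is 2^(n-1), so a_7 = 2^6 = 64. Work downward with a_k = (k+1)(k+2) a_{k+2} / ((k - 7)(k + 7)):
  a_5 = (6)(7)(64) / ((5 - 7)(5 + 7)) = 2688/(-24) = -112
  a_3 = (4)(5)(-112) / ((3 - 7)(3 + 7)) = -2240/(-40) = 56
  a_1 = (2)(3)(56) / ((1 - 7)(1 + 7)) = 336/(-48) = -7
Hence T_7(x) = 64 x^7 - 112 x^5 + 56 x^3 - 7 x.

T_7(x); series = 64 x^7 - 112 x^5 + 56 x^3 - 7 x


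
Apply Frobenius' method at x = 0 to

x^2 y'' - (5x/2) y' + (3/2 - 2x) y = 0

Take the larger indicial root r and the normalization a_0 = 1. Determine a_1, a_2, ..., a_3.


Write in Frobenius form y'' + (p(x)/x) y' + (q(x)/x^2) y = 0:
  p(x) = -5/2,  q(x) = 3/2 - 2x.
Indicial equation: r(r-1) + (-5/2) r + (3/2) = 0 -> roots r_1 = 3, r_2 = 1/2.
Take r = r_1 = 3. Let y(x) = x^r sum_{n>=0} a_n x^n with a_0 = 1.
Substitute y = x^r sum a_n x^n and match x^{r+n}. The recurrence is
  D(n) a_n - 2 a_{n-1} = 0,  where D(n) = (r+n)(r+n-1) + (-5/2)(r+n) + (3/2).
  a_n = 2 / D(n) * a_{n-1}.
Since the indicial polynomial factors as (r - r_1)(r - r_2), D(n) = (r_1 + n - r_1)(r_1 + n - r_2) = n(n + 5/2).
Evaluating step by step (a_0 = 1):
  n = 1: D(1) = 1(1 + 5/2) = 7/2; numerator = 2(1) = 2; a_1 = (2)/(7/2) = 4/7
  n = 2: D(2) = 2(2 + 5/2) = 9; numerator = 2(4/7) = 8/7; a_2 = (8/7)/(9) = 8/63
  n = 3: D(3) = 3(3 + 5/2) = 33/2; numerator = 2(8/63) = 16/63; a_3 = (16/63)/(33/2) = 32/2079

r = 3; a_0 = 1; a_1 = 4/7; a_2 = 8/63; a_3 = 32/2079


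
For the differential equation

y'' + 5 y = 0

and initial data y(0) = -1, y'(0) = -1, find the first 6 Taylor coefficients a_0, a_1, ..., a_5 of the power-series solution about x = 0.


Ansatz: y(x) = sum_{n>=0} a_n x^n, so y'(x) = sum_{n>=1} n a_n x^(n-1) and y''(x) = sum_{n>=2} n(n-1) a_n x^(n-2).
Substitute into P(x) y'' + Q(x) y' + R(x) y = 0 with P(x) = 1, Q(x) = 0, R(x) = 5, and match powers of x.
Initial conditions: a_0 = -1, a_1 = -1.
Setting the coefficient of each power of x to zero and solving order by order (substituting the coefficients already found):
  x^0: 2 a_2 + 5 a_0 = 0  ->  2 a_2 = -5 a_0 = 5  ->  a_2 = 5/2
  x^1: 6 a_3 + 5 a_1 = 0  ->  6 a_3 = -5 a_1 = 5  ->  a_3 = 5/6
  x^2: 12 a_4 + 5 a_2 = 0  ->  12 a_4 = -5 a_2 = -25/2  ->  a_4 = -25/24
  x^3: 20 a_5 + 5 a_3 = 0  ->  20 a_5 = -5 a_3 = -25/6  ->  a_5 = -5/24
Truncated series: y(x) = -1 - x + (5/2) x^2 + (5/6) x^3 - (25/24) x^4 - (5/24) x^5 + O(x^6).

a_0 = -1; a_1 = -1; a_2 = 5/2; a_3 = 5/6; a_4 = -25/24; a_5 = -5/24


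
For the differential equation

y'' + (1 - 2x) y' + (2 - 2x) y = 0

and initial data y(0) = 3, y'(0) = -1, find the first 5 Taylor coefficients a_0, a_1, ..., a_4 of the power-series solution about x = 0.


Ansatz: y(x) = sum_{n>=0} a_n x^n, so y'(x) = sum_{n>=1} n a_n x^(n-1) and y''(x) = sum_{n>=2} n(n-1) a_n x^(n-2).
Substitute into P(x) y'' + Q(x) y' + R(x) y = 0 with P(x) = 1, Q(x) = 1 - 2x, R(x) = 2 - 2x, and match powers of x.
Initial conditions: a_0 = 3, a_1 = -1.
Setting the coefficient of each power of x to zero and solving order by order (substituting the coefficients already found):
  x^0: 2 a_2 + a_1 + 2 a_0 = 0  ->  2 a_2 = -a_1 - 2 a_0 = -5  ->  a_2 = -5/2
  x^1: 6 a_3 + 2 a_2 - 2 a_0 = 0  ->  6 a_3 = -2 a_2 + 2 a_0 = 11  ->  a_3 = 11/6
  x^2: 12 a_4 + 3 a_3 - 2 a_2 - 2 a_1 = 0  ->  12 a_4 = -3 a_3 + 2 a_2 + 2 a_1 = -25/2  ->  a_4 = -25/24
Truncated series: y(x) = 3 - x - (5/2) x^2 + (11/6) x^3 - (25/24) x^4 + O(x^5).

a_0 = 3; a_1 = -1; a_2 = -5/2; a_3 = 11/6; a_4 = -25/24


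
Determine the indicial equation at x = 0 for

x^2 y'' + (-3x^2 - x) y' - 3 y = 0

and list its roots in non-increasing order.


Divide by x^2 to reach normal form y'' + P_1(x) y' + P_2(x) y = 0 with P_1(x) = -3 - 1/x and P_2(x) = -3/x^2.
x = 0 is a singular point because the y'-coefficient -3 - 1/x has a pole at x = 0 and the y-coefficient -3/x^2 has a pole at x = 0.
It is a regular singular point because x P_1(x) = p(x) = -3x - 1 and x^2 P_2(x) = q(x) = -3 are polynomials, hence analytic at x = 0.
p(0) = -1,  q(0) = -3.
Indicial equation: r(r-1) + p(0) r + q(0) = 0, i.e. r^2 + (p(0) - 1) r + q(0) = 0, i.e. r^2 - 2 r - 3 = 0.
Discriminant: (-2)^2 - 4(-3) = 16, so r = (2 ± 4)/2.
Solving: r_1 = 3, r_2 = -1.

indicial: r^2 - 2 r - 3 = 0; roots r_1 = 3, r_2 = -1


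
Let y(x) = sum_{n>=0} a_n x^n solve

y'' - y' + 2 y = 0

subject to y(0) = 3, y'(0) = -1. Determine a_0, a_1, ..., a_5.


Ansatz: y(x) = sum_{n>=0} a_n x^n, so y'(x) = sum_{n>=1} n a_n x^(n-1) and y''(x) = sum_{n>=2} n(n-1) a_n x^(n-2).
Substitute into P(x) y'' + Q(x) y' + R(x) y = 0 with P(x) = 1, Q(x) = -1, R(x) = 2, and match powers of x.
Initial conditions: a_0 = 3, a_1 = -1.
Setting the coefficient of each power of x to zero and solving order by order (substituting the coefficients already found):
  x^0: 2 a_2 - a_1 + 2 a_0 = 0  ->  2 a_2 = a_1 - 2 a_0 = -7  ->  a_2 = -7/2
  x^1: 6 a_3 - 2 a_2 + 2 a_1 = 0  ->  6 a_3 = 2 a_2 - 2 a_1 = -5  ->  a_3 = -5/6
  x^2: 12 a_4 - 3 a_3 + 2 a_2 = 0  ->  12 a_4 = 3 a_3 - 2 a_2 = 9/2  ->  a_4 = 3/8
  x^3: 20 a_5 - 4 a_4 + 2 a_3 = 0  ->  20 a_5 = 4 a_4 - 2 a_3 = 19/6  ->  a_5 = 19/120
Truncated series: y(x) = 3 - x - (7/2) x^2 - (5/6) x^3 + (3/8) x^4 + (19/120) x^5 + O(x^6).

a_0 = 3; a_1 = -1; a_2 = -7/2; a_3 = -5/6; a_4 = 3/8; a_5 = 19/120


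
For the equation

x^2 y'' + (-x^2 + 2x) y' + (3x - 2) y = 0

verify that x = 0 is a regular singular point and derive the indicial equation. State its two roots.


Divide by x^2 to reach normal form y'' + P_1(x) y' + P_2(x) y = 0 with P_1(x) = -1 + 2/x and P_2(x) = 3/x - 2/x^2.
x = 0 is a singular point because the y'-coefficient -1 + 2/x has a pole at x = 0 and the y-coefficient 3/x - 2/x^2 has a pole at x = 0.
It is a regular singular point because x P_1(x) = p(x) = 2 - x and x^2 P_2(x) = q(x) = 3x - 2 are polynomials, hence analytic at x = 0.
p(0) = 2,  q(0) = -2.
Indicial equation: r(r-1) + p(0) r + q(0) = 0, i.e. r^2 + (p(0) - 1) r + q(0) = 0, i.e. r^2 + 1 r - 2 = 0.
Discriminant: (1)^2 - 4(-2) = 9, so r = (-1 ± 3)/2.
Solving: r_1 = 1, r_2 = -2.

indicial: r^2 + 1 r - 2 = 0; roots r_1 = 1, r_2 = -2


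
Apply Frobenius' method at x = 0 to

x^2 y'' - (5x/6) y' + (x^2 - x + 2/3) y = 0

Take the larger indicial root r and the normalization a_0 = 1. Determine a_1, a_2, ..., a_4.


Write in Frobenius form y'' + (p(x)/x) y' + (q(x)/x^2) y = 0:
  p(x) = -5/6,  q(x) = x^2 - x + 2/3.
Indicial equation: r(r-1) + (-5/6) r + (2/3) = 0 -> roots r_1 = 4/3, r_2 = 1/2.
Take r = r_1 = 4/3. Let y(x) = x^r sum_{n>=0} a_n x^n with a_0 = 1.
Substitute y = x^r sum a_n x^n and match x^{r+n}. The recurrence is
  D(n) a_n - 1 a_{n-1} + 1 a_{n-2} = 0,  where D(n) = (r+n)(r+n-1) + (-5/6)(r+n) + (2/3).
  a_n = [1 a_{n-1} - 1 a_{n-2}] / D(n).
Since the indicial polynomial factors as (r - r_1)(r - r_2), D(n) = (r_1 + n - r_1)(r_1 + n - r_2) = n(n + 5/6).
Evaluating step by step (a_0 = 1):
  n = 1: D(1) = 1(1 + 5/6) = 11/6; numerator = 1(1) = 1; a_1 = (1)/(11/6) = 6/11
  n = 2: D(2) = 2(2 + 5/6) = 17/3; numerator = 1(6/11) - 1(1) = -5/11; a_2 = (-5/11)/(17/3) = -15/187
  n = 3: D(3) = 3(3 + 5/6) = 23/2; numerator = 1(-15/187) - 1(6/11) = -117/187; a_3 = (-117/187)/(23/2) = -234/4301
  n = 4: D(4) = 4(4 + 5/6) = 58/3; numerator = 1(-234/4301) - 1(-15/187) = 111/4301; a_4 = (111/4301)/(58/3) = 333/249458

r = 4/3; a_0 = 1; a_1 = 6/11; a_2 = -15/187; a_3 = -234/4301; a_4 = 333/249458


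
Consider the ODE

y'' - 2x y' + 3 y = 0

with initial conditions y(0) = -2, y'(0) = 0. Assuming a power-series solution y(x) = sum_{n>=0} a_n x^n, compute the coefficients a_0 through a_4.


Ansatz: y(x) = sum_{n>=0} a_n x^n, so y'(x) = sum_{n>=1} n a_n x^(n-1) and y''(x) = sum_{n>=2} n(n-1) a_n x^(n-2).
Substitute into P(x) y'' + Q(x) y' + R(x) y = 0 with P(x) = 1, Q(x) = -2x, R(x) = 3, and match powers of x.
Initial conditions: a_0 = -2, a_1 = 0.
Setting the coefficient of each power of x to zero and solving order by order (substituting the coefficients already found):
  x^0: 2 a_2 + 3 a_0 = 0  ->  2 a_2 = -3 a_0 = 6  ->  a_2 = 3
  x^1: 6 a_3 + a_1 = 0  ->  6 a_3 = -a_1 = 0  ->  a_3 = 0
  x^2: 12 a_4 - a_2 = 0  ->  12 a_4 = a_2 = 3  ->  a_4 = 1/4
Truncated series: y(x) = -2 + 3 x^2 + (1/4) x^4 + O(x^5).

a_0 = -2; a_1 = 0; a_2 = 3; a_3 = 0; a_4 = 1/4


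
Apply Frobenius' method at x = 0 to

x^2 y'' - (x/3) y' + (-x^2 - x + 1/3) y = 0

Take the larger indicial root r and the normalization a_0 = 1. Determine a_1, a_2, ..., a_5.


Write in Frobenius form y'' + (p(x)/x) y' + (q(x)/x^2) y = 0:
  p(x) = -1/3,  q(x) = -x^2 - x + 1/3.
Indicial equation: r(r-1) + (-1/3) r + (1/3) = 0 -> roots r_1 = 1, r_2 = 1/3.
Take r = r_1 = 1. Let y(x) = x^r sum_{n>=0} a_n x^n with a_0 = 1.
Substitute y = x^r sum a_n x^n and match x^{r+n}. The recurrence is
  D(n) a_n - 1 a_{n-1} - 1 a_{n-2} = 0,  where D(n) = (r+n)(r+n-1) + (-1/3)(r+n) + (1/3).
  a_n = [1 a_{n-1} + 1 a_{n-2}] / D(n).
Since the indicial polynomial factors as (r - r_1)(r - r_2), D(n) = (r_1 + n - r_1)(r_1 + n - r_2) = n(n + 2/3).
Evaluating step by step (a_0 = 1):
  n = 1: D(1) = 1(1 + 2/3) = 5/3; numerator = 1(1) = 1; a_1 = (1)/(5/3) = 3/5
  n = 2: D(2) = 2(2 + 2/3) = 16/3; numerator = 1(3/5) + 1(1) = 8/5; a_2 = (8/5)/(16/3) = 3/10
  n = 3: D(3) = 3(3 + 2/3) = 11; numerator = 1(3/10) + 1(3/5) = 9/10; a_3 = (9/10)/(11) = 9/110
  n = 4: D(4) = 4(4 + 2/3) = 56/3; numerator = 1(9/110) + 1(3/10) = 21/55; a_4 = (21/55)/(56/3) = 9/440
  n = 5: D(5) = 5(5 + 2/3) = 85/3; numerator = 1(9/440) + 1(9/110) = 9/88; a_5 = (9/88)/(85/3) = 27/7480

r = 1; a_0 = 1; a_1 = 3/5; a_2 = 3/10; a_3 = 9/110; a_4 = 9/440; a_5 = 27/7480


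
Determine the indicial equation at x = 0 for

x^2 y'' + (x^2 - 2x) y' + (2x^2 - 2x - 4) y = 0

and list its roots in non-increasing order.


Divide by x^2 to reach normal form y'' + P_1(x) y' + P_2(x) y = 0 with P_1(x) = 1 - 2/x and P_2(x) = 2 - 2/x - 4/x^2.
x = 0 is a singular point because the y'-coefficient 1 - 2/x has a pole at x = 0 and the y-coefficient 2 - 2/x - 4/x^2 has a pole at x = 0.
It is a regular singular point because x P_1(x) = p(x) = x - 2 and x^2 P_2(x) = q(x) = 2x^2 - 2x - 4 are polynomials, hence analytic at x = 0.
p(0) = -2,  q(0) = -4.
Indicial equation: r(r-1) + p(0) r + q(0) = 0, i.e. r^2 + (p(0) - 1) r + q(0) = 0, i.e. r^2 - 3 r - 4 = 0.
Discriminant: (-3)^2 - 4(-4) = 25, so r = (3 ± 5)/2.
Solving: r_1 = 4, r_2 = -1.

indicial: r^2 - 3 r - 4 = 0; roots r_1 = 4, r_2 = -1


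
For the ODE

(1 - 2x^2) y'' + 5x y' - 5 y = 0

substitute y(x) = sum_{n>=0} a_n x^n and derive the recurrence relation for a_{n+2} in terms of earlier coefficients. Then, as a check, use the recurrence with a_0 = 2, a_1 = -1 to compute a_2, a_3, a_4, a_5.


Substitute y = sum_n a_n x^n.
(1 - 2 x^2) y'' contributes (n+2)(n+1) a_{n+2} - 2 n(n-1) a_n at x^n.
5 x y'(x) contributes 5 n a_n at x^n.
-5 y(x) contributes -5 a_n at x^n.
Matching x^n: (n+2)(n+1) a_{n+2} + (-2 n(n-1) + 5 n - 5) a_n = 0.
Thus a_{n+2} = (2 n(n-1) - 5 n + 5) / ((n+1)(n+2)) * a_n.

Check with a_0 = 2, a_1 = -1 (apply the recurrence for n = 0, 1, 2, 3): a_0 = 2, a_1 = -1, a_2 = 5, a_3 = 0, a_4 = -5/12, a_5 = 0.

a_(n+2) = (2 n(n-1) - 5 n + 5) / ((n+1)(n+2)) * a_n; check: a_0 = 2, a_1 = -1, a_2 = 5, a_3 = 0, a_4 = -5/12, a_5 = 0


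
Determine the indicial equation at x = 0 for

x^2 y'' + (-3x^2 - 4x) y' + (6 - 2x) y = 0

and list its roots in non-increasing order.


Divide by x^2 to reach normal form y'' + P_1(x) y' + P_2(x) y = 0 with P_1(x) = -3 - 4/x and P_2(x) = -2/x + 6/x^2.
x = 0 is a singular point because the y'-coefficient -3 - 4/x has a pole at x = 0 and the y-coefficient -2/x + 6/x^2 has a pole at x = 0.
It is a regular singular point because x P_1(x) = p(x) = -3x - 4 and x^2 P_2(x) = q(x) = 6 - 2x are polynomials, hence analytic at x = 0.
p(0) = -4,  q(0) = 6.
Indicial equation: r(r-1) + p(0) r + q(0) = 0, i.e. r^2 + (p(0) - 1) r + q(0) = 0, i.e. r^2 - 5 r + 6 = 0.
Discriminant: (-5)^2 - 4(6) = 1, so r = (5 ± 1)/2.
Solving: r_1 = 3, r_2 = 2.

indicial: r^2 - 5 r + 6 = 0; roots r_1 = 3, r_2 = 2


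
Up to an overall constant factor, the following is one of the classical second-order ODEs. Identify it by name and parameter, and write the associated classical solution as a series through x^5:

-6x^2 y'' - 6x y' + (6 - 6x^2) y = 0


All three coefficients share the factor -6; dividing through by -6 gives  x^2 y'' + x y' + (x^2 - 1) y = 0.
This matches the Bessel equation x^2 y'' + x y' + (x^2 - nu^2) y = 0 with nu^2 = 1, so nu = 1; the solution bounded at x = 0 is J_1(x).
Frobenius at x = 0: indicial roots ±nu; for r = nu the recurrence k(k + 2nu) c_k = -c_{k-2} gives the standard series J_nu(x) = sum_{k>=0} (-1)^k / (k! (k+nu)!) (x/2)^(2k+nu). Evaluate the first 3 terms:
  k = 0: (-1)^0 / (0! * 1! * 2^1) x^1 = 1/(1*1*2) x^1 = (1/2) x^1
  k = 1: (-1)^1 / (1! * 2! * 2^3) x^3 = -1/(1*2*8) x^3 = (-1/16) x^3
  k = 2: (-1)^2 / (2! * 3! * 2^5) x^5 = 1/(2*6*32) x^5 = (1/384) x^5
Hence J_1(x) = x^5/384 - x^3/16 + x/2 + ....

J_1(x); series = x^5/384 - x^3/16 + x/2


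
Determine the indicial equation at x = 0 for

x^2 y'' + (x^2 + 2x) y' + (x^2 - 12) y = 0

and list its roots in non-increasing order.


Divide by x^2 to reach normal form y'' + P_1(x) y' + P_2(x) y = 0 with P_1(x) = 1 + 2/x and P_2(x) = 1 - 12/x^2.
x = 0 is a singular point because the y'-coefficient 1 + 2/x has a pole at x = 0 and the y-coefficient 1 - 12/x^2 has a pole at x = 0.
It is a regular singular point because x P_1(x) = p(x) = x + 2 and x^2 P_2(x) = q(x) = x^2 - 12 are polynomials, hence analytic at x = 0.
p(0) = 2,  q(0) = -12.
Indicial equation: r(r-1) + p(0) r + q(0) = 0, i.e. r^2 + (p(0) - 1) r + q(0) = 0, i.e. r^2 + 1 r - 12 = 0.
Discriminant: (1)^2 - 4(-12) = 49, so r = (-1 ± 7)/2.
Solving: r_1 = 3, r_2 = -4.

indicial: r^2 + 1 r - 12 = 0; roots r_1 = 3, r_2 = -4


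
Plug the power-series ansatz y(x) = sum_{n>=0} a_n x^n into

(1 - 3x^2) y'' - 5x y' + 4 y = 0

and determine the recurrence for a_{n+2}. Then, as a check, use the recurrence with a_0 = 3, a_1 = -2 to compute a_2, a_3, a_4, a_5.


Substitute y = sum_n a_n x^n.
(1 - 3 x^2) y'' contributes (n+2)(n+1) a_{n+2} - 3 n(n-1) a_n at x^n.
-5 x y'(x) contributes -5 n a_n at x^n.
4 y(x) contributes 4 a_n at x^n.
Matching x^n: (n+2)(n+1) a_{n+2} + (-3 n(n-1) - 5 n + 4) a_n = 0.
Thus a_{n+2} = (3 n(n-1) + 5 n - 4) / ((n+1)(n+2)) * a_n.

Check with a_0 = 3, a_1 = -2 (apply the recurrence for n = 0, 1, 2, 3): a_0 = 3, a_1 = -2, a_2 = -6, a_3 = -1/3, a_4 = -6, a_5 = -29/60.

a_(n+2) = (3 n(n-1) + 5 n - 4) / ((n+1)(n+2)) * a_n; check: a_0 = 3, a_1 = -2, a_2 = -6, a_3 = -1/3, a_4 = -6, a_5 = -29/60


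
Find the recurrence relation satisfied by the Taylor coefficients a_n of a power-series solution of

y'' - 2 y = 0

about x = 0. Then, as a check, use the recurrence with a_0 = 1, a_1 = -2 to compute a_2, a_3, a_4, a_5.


Substitute y = sum_n a_n x^n into y'' + (const) y = 0.
y''(x) = sum_{n>=0} (n+2)(n+1) a_{n+2} x^n.
The ODE becomes sum_n [(n+2)(n+1) a_{n+2} - 2 a_n] x^n = 0.
Setting each coefficient to zero gives the recurrence:
  (n+2)(n+1) a_{n+2} - 2 a_n = 0,
  a_{n+2} = 2 / ((n+1)(n+2)) a_n.

Check with a_0 = 1, a_1 = -2 (apply the recurrence for n = 0, 1, 2, 3): a_0 = 1, a_1 = -2, a_2 = 1, a_3 = -2/3, a_4 = 1/6, a_5 = -1/15.

a_{n+2} = 2/((n+1)(n+2)) * a_n; check: a_0 = 1, a_1 = -2, a_2 = 1, a_3 = -2/3, a_4 = 1/6, a_5 = -1/15


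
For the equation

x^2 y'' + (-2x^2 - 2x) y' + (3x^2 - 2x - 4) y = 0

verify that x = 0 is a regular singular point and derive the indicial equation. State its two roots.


Divide by x^2 to reach normal form y'' + P_1(x) y' + P_2(x) y = 0 with P_1(x) = -2 - 2/x and P_2(x) = 3 - 2/x - 4/x^2.
x = 0 is a singular point because the y'-coefficient -2 - 2/x has a pole at x = 0 and the y-coefficient 3 - 2/x - 4/x^2 has a pole at x = 0.
It is a regular singular point because x P_1(x) = p(x) = -2x - 2 and x^2 P_2(x) = q(x) = 3x^2 - 2x - 4 are polynomials, hence analytic at x = 0.
p(0) = -2,  q(0) = -4.
Indicial equation: r(r-1) + p(0) r + q(0) = 0, i.e. r^2 + (p(0) - 1) r + q(0) = 0, i.e. r^2 - 3 r - 4 = 0.
Discriminant: (-3)^2 - 4(-4) = 25, so r = (3 ± 5)/2.
Solving: r_1 = 4, r_2 = -1.

indicial: r^2 - 3 r - 4 = 0; roots r_1 = 4, r_2 = -1


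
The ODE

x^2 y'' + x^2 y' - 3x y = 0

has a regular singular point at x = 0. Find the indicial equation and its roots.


Divide by x^2 to reach normal form y'' + P_1(x) y' + P_2(x) y = 0 with P_1(x) = 1 and P_2(x) = -3/x.
x = 0 is a singular point because the y-coefficient -3/x has a pole at x = 0.
It is a regular singular point because x P_1(x) = p(x) = x and x^2 P_2(x) = q(x) = -3x are polynomials, hence analytic at x = 0.
p(0) = 0,  q(0) = 0.
Indicial equation: r(r-1) + p(0) r + q(0) = 0, i.e. r^2 + (p(0) - 1) r + q(0) = 0, i.e. r^2 - 1 r = 0.
Discriminant: (-1)^2 - 4(0) = 1, so r = (1 ± 1)/2.
Solving: r_1 = 1, r_2 = 0.

indicial: r^2 - 1 r = 0; roots r_1 = 1, r_2 = 0


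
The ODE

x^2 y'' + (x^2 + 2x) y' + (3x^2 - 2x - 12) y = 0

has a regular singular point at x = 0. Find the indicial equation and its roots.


Divide by x^2 to reach normal form y'' + P_1(x) y' + P_2(x) y = 0 with P_1(x) = 1 + 2/x and P_2(x) = 3 - 2/x - 12/x^2.
x = 0 is a singular point because the y'-coefficient 1 + 2/x has a pole at x = 0 and the y-coefficient 3 - 2/x - 12/x^2 has a pole at x = 0.
It is a regular singular point because x P_1(x) = p(x) = x + 2 and x^2 P_2(x) = q(x) = 3x^2 - 2x - 12 are polynomials, hence analytic at x = 0.
p(0) = 2,  q(0) = -12.
Indicial equation: r(r-1) + p(0) r + q(0) = 0, i.e. r^2 + (p(0) - 1) r + q(0) = 0, i.e. r^2 + 1 r - 12 = 0.
Discriminant: (1)^2 - 4(-12) = 49, so r = (-1 ± 7)/2.
Solving: r_1 = 3, r_2 = -4.

indicial: r^2 + 1 r - 12 = 0; roots r_1 = 3, r_2 = -4


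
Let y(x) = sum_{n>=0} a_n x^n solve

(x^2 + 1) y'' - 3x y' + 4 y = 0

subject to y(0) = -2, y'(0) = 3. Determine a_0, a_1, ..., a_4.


Ansatz: y(x) = sum_{n>=0} a_n x^n, so y'(x) = sum_{n>=1} n a_n x^(n-1) and y''(x) = sum_{n>=2} n(n-1) a_n x^(n-2).
Substitute into P(x) y'' + Q(x) y' + R(x) y = 0 with P(x) = x^2 + 1, Q(x) = -3x, R(x) = 4, and match powers of x.
Initial conditions: a_0 = -2, a_1 = 3.
Setting the coefficient of each power of x to zero and solving order by order (substituting the coefficients already found):
  x^0: 2 a_2 + 4 a_0 = 0  ->  2 a_2 = -4 a_0 = 8  ->  a_2 = 4
  x^1: 6 a_3 + a_1 = 0  ->  6 a_3 = -a_1 = -3  ->  a_3 = -1/2
  x^2: 12 a_4 = 0  ->  a_4 = 0
Truncated series: y(x) = -2 + 3 x + 4 x^2 - (1/2) x^3 + O(x^5).

a_0 = -2; a_1 = 3; a_2 = 4; a_3 = -1/2; a_4 = 0
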